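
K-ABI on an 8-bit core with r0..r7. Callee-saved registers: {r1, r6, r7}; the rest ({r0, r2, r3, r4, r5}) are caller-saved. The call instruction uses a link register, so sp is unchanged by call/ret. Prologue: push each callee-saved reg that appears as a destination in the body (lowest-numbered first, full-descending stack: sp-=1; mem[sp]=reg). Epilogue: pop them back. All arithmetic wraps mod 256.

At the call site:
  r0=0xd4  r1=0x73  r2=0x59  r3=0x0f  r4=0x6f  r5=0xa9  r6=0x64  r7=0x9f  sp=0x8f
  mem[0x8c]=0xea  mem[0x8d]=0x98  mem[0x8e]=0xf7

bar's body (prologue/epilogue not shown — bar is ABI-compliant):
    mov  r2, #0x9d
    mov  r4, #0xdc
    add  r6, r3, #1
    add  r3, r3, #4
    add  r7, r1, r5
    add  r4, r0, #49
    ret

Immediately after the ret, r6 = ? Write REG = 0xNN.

prologue: push r6 -> mem[0x8e]=0x64, sp=0x8e
prologue: push r7 -> mem[0x8d]=0x9f, sp=0x8d
body[0] mov  r2, #0x9d -> r2=0x9d
body[1] mov  r4, #0xdc -> r4=0xdc
body[2] add  r6, r3, #1 -> r6=0x10
body[3] add  r3, r3, #4 -> r3=0x13
body[4] add  r7, r1, r5 -> r7=0x1c
body[5] add  r4, r0, #49 -> r4=0x05
epilogue: pop r7=0x9f, sp=0x8e
epilogue: pop r6=0x64, sp=0x8f
r6 is callee-saved -> restored

REG = 0x64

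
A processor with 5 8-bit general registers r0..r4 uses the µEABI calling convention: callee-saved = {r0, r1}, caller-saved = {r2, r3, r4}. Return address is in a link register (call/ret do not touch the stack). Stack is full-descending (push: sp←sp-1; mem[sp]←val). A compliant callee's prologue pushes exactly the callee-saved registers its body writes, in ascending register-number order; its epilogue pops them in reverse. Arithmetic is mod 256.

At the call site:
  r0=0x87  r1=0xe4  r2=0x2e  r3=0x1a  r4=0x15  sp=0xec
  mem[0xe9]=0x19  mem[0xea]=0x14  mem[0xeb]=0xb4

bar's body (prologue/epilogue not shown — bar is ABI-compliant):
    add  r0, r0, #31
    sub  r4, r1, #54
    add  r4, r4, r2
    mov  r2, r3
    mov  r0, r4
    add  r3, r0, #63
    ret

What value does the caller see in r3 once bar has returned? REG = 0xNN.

prologue: push r0 -> mem[0xeb]=0x87, sp=0xeb
body[0] add  r0, r0, #31 -> r0=0xa6
body[1] sub  r4, r1, #54 -> r4=0xae
body[2] add  r4, r4, r2 -> r4=0xdc
body[3] mov  r2, r3 -> r2=0x1a
body[4] mov  r0, r4 -> r0=0xdc
body[5] add  r3, r0, #63 -> r3=0x1b
epilogue: pop r0=0x87, sp=0xec
r3 is caller-saved -> body value

REG = 0x1b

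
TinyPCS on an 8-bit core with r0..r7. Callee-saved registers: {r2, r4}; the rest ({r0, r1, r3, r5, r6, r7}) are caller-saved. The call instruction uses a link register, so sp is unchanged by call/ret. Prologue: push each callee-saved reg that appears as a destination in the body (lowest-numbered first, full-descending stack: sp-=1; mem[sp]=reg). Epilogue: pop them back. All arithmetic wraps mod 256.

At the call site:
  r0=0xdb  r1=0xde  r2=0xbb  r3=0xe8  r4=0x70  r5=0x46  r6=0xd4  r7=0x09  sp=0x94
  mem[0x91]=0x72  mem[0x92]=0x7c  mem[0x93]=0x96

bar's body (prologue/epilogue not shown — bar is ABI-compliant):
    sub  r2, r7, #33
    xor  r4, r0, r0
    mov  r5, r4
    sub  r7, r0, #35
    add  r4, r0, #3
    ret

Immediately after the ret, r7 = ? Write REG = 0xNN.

prologue: push r2 -> mem[0x93]=0xbb, sp=0x93
prologue: push r4 -> mem[0x92]=0x70, sp=0x92
body[0] sub  r2, r7, #33 -> r2=0xe8
body[1] xor  r4, r0, r0 -> r4=0x00
body[2] mov  r5, r4 -> r5=0x00
body[3] sub  r7, r0, #35 -> r7=0xb8
body[4] add  r4, r0, #3 -> r4=0xde
epilogue: pop r4=0x70, sp=0x93
epilogue: pop r2=0xbb, sp=0x94
r7 is caller-saved -> body value

REG = 0xb8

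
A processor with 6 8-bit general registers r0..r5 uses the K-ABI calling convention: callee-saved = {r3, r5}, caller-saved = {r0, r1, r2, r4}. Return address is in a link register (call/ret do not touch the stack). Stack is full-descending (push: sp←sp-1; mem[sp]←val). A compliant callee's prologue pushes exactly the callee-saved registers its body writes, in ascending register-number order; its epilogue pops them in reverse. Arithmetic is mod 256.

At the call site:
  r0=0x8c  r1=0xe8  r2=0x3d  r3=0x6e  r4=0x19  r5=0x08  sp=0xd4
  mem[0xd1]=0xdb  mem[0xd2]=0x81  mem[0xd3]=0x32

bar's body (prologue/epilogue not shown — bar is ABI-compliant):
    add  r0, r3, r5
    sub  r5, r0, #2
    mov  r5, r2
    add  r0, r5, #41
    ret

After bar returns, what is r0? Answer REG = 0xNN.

REG = 0x66

prologue: push r5 -> mem[0xd3]=0x08, sp=0xd3
body[0] add  r0, r3, r5 -> r0=0x76
body[1] sub  r5, r0, #2 -> r5=0x74
body[2] mov  r5, r2 -> r5=0x3d
body[3] add  r0, r5, #41 -> r0=0x66
epilogue: pop r5=0x08, sp=0xd4
r0 is caller-saved -> body value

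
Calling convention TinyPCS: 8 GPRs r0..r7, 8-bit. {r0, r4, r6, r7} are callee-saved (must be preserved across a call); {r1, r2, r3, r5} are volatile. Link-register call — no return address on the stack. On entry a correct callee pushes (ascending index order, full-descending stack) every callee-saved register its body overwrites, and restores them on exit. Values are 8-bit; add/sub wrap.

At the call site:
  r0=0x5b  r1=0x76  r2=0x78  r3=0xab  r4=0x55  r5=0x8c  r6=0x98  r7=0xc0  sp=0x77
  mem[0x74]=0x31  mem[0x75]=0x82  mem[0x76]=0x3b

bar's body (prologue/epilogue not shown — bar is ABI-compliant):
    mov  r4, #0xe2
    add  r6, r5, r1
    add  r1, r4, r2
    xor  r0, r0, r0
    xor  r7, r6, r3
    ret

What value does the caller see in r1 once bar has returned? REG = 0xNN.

prologue: push r0 -> mem[0x76]=0x5b, sp=0x76
prologue: push r4 -> mem[0x75]=0x55, sp=0x75
prologue: push r6 -> mem[0x74]=0x98, sp=0x74
prologue: push r7 -> mem[0x73]=0xc0, sp=0x73
body[0] mov  r4, #0xe2 -> r4=0xe2
body[1] add  r6, r5, r1 -> r6=0x02
body[2] add  r1, r4, r2 -> r1=0x5a
body[3] xor  r0, r0, r0 -> r0=0x00
body[4] xor  r7, r6, r3 -> r7=0xa9
epilogue: pop r7=0xc0, sp=0x74
epilogue: pop r6=0x98, sp=0x75
epilogue: pop r4=0x55, sp=0x76
epilogue: pop r0=0x5b, sp=0x77
r1 is caller-saved -> body value

REG = 0x5a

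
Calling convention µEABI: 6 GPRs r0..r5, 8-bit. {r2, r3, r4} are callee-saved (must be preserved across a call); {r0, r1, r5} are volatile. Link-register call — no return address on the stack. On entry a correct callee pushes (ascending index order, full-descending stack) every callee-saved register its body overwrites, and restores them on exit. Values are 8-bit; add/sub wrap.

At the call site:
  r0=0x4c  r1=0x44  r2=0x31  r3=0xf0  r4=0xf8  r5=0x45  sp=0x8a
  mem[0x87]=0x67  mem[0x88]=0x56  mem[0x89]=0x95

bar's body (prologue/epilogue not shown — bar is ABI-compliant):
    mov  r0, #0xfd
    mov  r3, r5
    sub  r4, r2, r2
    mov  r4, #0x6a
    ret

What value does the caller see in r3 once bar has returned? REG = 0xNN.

prologue: push r3 → mem[0x89]=0xf0, sp=0x89
prologue: push r4 → mem[0x88]=0xf8, sp=0x88
body[0] mov  r0, #0xfd → r0=0xfd
body[1] mov  r3, r5 → r3=0x45
body[2] sub  r4, r2, r2 → r4=0x00
body[3] mov  r4, #0x6a → r4=0x6a
epilogue: pop r4=0xf8, sp=0x89
epilogue: pop r3=0xf0, sp=0x8a
r3 is callee-saved → restored

REG = 0xf0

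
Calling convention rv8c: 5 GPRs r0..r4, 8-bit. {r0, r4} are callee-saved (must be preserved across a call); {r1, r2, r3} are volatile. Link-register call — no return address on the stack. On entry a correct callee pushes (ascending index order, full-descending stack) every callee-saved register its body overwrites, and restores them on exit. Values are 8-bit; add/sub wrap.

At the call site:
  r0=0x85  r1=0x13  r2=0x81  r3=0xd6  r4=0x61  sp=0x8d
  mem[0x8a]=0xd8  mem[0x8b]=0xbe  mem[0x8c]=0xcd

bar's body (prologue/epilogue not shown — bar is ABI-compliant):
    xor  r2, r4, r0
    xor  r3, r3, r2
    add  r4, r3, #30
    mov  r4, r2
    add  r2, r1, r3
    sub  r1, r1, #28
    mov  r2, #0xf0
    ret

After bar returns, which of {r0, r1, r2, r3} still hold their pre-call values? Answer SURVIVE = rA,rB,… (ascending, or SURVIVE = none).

prologue: push r4 -> mem[0x8c]=0x61, sp=0x8c
body[0] xor  r2, r4, r0 -> r2=0xe4
body[1] xor  r3, r3, r2 -> r3=0x32
body[2] add  r4, r3, #30 -> r4=0x50
body[3] mov  r4, r2 -> r4=0xe4
body[4] add  r2, r1, r3 -> r2=0x45
body[5] sub  r1, r1, #28 -> r1=0xf7
body[6] mov  r2, #0xf0 -> r2=0xf0
epilogue: pop r4=0x61, sp=0x8d
r0: callee-saved, written=False
r1: caller-saved, written=True
r2: caller-saved, written=True
r3: caller-saved, written=True

SURVIVE = r0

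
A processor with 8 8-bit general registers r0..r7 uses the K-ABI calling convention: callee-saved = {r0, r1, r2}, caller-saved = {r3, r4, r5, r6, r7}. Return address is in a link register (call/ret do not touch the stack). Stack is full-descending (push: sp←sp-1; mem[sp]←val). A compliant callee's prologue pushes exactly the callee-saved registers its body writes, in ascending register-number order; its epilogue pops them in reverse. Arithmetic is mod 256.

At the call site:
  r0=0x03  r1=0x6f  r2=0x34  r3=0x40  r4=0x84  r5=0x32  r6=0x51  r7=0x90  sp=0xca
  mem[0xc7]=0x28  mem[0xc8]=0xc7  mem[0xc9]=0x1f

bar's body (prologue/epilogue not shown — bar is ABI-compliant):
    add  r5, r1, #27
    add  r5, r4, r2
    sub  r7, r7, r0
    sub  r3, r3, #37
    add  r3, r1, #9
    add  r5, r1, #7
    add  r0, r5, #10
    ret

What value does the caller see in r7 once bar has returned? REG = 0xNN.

prologue: push r0 → mem[0xc9]=0x03, sp=0xc9
body[0] add  r5, r1, #27 → r5=0x8a
body[1] add  r5, r4, r2 → r5=0xb8
body[2] sub  r7, r7, r0 → r7=0x8d
body[3] sub  r3, r3, #37 → r3=0x1b
body[4] add  r3, r1, #9 → r3=0x78
body[5] add  r5, r1, #7 → r5=0x76
body[6] add  r0, r5, #10 → r0=0x80
epilogue: pop r0=0x03, sp=0xca
r7 is caller-saved → body value

REG = 0x8d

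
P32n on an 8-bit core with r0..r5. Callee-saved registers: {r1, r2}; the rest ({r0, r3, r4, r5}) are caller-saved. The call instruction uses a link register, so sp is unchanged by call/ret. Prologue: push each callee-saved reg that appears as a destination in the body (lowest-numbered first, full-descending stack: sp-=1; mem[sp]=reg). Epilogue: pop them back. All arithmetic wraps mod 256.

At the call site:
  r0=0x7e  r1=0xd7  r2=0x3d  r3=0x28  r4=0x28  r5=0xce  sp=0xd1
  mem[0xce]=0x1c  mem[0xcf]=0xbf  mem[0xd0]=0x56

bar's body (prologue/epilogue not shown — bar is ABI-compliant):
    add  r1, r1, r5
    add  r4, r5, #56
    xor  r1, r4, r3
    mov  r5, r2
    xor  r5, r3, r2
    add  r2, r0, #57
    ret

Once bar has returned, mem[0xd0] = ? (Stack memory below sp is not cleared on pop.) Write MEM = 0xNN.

prologue: push r1 → mem[0xd0]=0xd7, sp=0xd0
prologue: push r2 → mem[0xcf]=0x3d, sp=0xcf
body[0] add  r1, r1, r5 → r1=0xa5
body[1] add  r4, r5, #56 → r4=0x06
body[2] xor  r1, r4, r3 → r1=0x2e
body[3] mov  r5, r2 → r5=0x3d
body[4] xor  r5, r3, r2 → r5=0x15
body[5] add  r2, r0, #57 → r2=0xb7
epilogue: pop r2=0x3d, sp=0xd0
epilogue: pop r1=0xd7, sp=0xd1
prologue pushed ['r1', 'r2'] at ['0xd0', '0xcf']

MEM = 0xd7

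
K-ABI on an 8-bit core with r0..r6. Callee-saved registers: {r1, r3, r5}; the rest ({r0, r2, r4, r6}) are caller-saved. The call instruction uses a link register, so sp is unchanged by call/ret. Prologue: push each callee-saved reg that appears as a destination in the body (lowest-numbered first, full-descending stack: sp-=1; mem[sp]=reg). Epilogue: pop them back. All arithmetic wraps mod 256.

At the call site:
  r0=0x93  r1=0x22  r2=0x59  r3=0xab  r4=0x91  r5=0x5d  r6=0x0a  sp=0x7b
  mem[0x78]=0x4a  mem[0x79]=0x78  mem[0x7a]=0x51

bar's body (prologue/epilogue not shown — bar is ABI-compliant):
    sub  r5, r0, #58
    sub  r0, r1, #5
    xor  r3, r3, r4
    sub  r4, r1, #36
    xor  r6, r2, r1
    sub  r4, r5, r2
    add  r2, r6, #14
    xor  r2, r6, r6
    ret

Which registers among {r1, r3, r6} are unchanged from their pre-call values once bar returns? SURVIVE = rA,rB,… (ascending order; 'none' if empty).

prologue: push r3 → mem[0x7a]=0xab, sp=0x7a
prologue: push r5 → mem[0x79]=0x5d, sp=0x79
body[0] sub  r5, r0, #58 → r5=0x59
body[1] sub  r0, r1, #5 → r0=0x1d
body[2] xor  r3, r3, r4 → r3=0x3a
body[3] sub  r4, r1, #36 → r4=0xfe
body[4] xor  r6, r2, r1 → r6=0x7b
body[5] sub  r4, r5, r2 → r4=0x00
body[6] add  r2, r6, #14 → r2=0x89
body[7] xor  r2, r6, r6 → r2=0x00
epilogue: pop r5=0x5d, sp=0x7a
epilogue: pop r3=0xab, sp=0x7b
r1: callee-saved, written=False
r3: callee-saved, written=True
r6: caller-saved, written=True

SURVIVE = r1,r3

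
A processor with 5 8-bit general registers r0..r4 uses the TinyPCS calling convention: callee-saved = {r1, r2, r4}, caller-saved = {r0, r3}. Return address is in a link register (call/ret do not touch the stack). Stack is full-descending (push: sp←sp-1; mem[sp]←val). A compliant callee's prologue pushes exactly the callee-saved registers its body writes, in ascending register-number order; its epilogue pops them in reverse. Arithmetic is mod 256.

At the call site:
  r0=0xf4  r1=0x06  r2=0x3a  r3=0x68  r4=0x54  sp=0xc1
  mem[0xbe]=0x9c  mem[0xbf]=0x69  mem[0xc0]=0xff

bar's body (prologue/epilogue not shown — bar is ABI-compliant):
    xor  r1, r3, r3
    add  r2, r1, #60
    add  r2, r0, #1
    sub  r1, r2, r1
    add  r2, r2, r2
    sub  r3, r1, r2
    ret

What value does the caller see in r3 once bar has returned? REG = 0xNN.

prologue: push r1 -> mem[0xc0]=0x06, sp=0xc0
prologue: push r2 -> mem[0xbf]=0x3a, sp=0xbf
body[0] xor  r1, r3, r3 -> r1=0x00
body[1] add  r2, r1, #60 -> r2=0x3c
body[2] add  r2, r0, #1 -> r2=0xf5
body[3] sub  r1, r2, r1 -> r1=0xf5
body[4] add  r2, r2, r2 -> r2=0xea
body[5] sub  r3, r1, r2 -> r3=0x0b
epilogue: pop r2=0x3a, sp=0xc0
epilogue: pop r1=0x06, sp=0xc1
r3 is caller-saved -> body value

REG = 0x0b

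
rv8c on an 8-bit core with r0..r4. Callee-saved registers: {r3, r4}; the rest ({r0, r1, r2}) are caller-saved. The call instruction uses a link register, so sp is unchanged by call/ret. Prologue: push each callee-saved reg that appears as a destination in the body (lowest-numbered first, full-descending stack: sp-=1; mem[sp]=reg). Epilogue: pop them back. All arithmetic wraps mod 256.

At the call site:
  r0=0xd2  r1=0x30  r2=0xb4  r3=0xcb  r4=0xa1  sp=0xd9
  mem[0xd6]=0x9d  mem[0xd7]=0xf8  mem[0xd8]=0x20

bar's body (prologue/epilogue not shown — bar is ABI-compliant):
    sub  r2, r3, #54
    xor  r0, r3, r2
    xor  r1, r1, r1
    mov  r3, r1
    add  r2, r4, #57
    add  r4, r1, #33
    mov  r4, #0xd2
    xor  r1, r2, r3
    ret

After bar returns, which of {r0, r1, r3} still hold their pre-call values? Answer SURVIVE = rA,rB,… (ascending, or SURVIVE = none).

SURVIVE = r3

prologue: push r3 -> mem[0xd8]=0xcb, sp=0xd8
prologue: push r4 -> mem[0xd7]=0xa1, sp=0xd7
body[0] sub  r2, r3, #54 -> r2=0x95
body[1] xor  r0, r3, r2 -> r0=0x5e
body[2] xor  r1, r1, r1 -> r1=0x00
body[3] mov  r3, r1 -> r3=0x00
body[4] add  r2, r4, #57 -> r2=0xda
body[5] add  r4, r1, #33 -> r4=0x21
body[6] mov  r4, #0xd2 -> r4=0xd2
body[7] xor  r1, r2, r3 -> r1=0xda
epilogue: pop r4=0xa1, sp=0xd8
epilogue: pop r3=0xcb, sp=0xd9
r0: caller-saved, written=True
r1: caller-saved, written=True
r3: callee-saved, written=True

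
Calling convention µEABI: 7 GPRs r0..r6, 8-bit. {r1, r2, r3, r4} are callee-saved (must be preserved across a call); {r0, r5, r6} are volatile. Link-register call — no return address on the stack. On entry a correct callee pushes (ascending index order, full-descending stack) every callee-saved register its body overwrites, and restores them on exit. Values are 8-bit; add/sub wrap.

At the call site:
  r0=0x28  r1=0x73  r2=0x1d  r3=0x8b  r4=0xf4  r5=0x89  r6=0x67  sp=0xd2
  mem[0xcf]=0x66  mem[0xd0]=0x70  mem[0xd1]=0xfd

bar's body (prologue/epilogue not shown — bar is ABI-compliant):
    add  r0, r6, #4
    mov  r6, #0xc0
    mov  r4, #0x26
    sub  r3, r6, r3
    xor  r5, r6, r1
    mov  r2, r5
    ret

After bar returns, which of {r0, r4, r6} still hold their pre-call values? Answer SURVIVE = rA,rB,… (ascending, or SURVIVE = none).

prologue: push r2 -> mem[0xd1]=0x1d, sp=0xd1
prologue: push r3 -> mem[0xd0]=0x8b, sp=0xd0
prologue: push r4 -> mem[0xcf]=0xf4, sp=0xcf
body[0] add  r0, r6, #4 -> r0=0x6b
body[1] mov  r6, #0xc0 -> r6=0xc0
body[2] mov  r4, #0x26 -> r4=0x26
body[3] sub  r3, r6, r3 -> r3=0x35
body[4] xor  r5, r6, r1 -> r5=0xb3
body[5] mov  r2, r5 -> r2=0xb3
epilogue: pop r4=0xf4, sp=0xd0
epilogue: pop r3=0x8b, sp=0xd1
epilogue: pop r2=0x1d, sp=0xd2
r0: caller-saved, written=True
r4: callee-saved, written=True
r6: caller-saved, written=True

SURVIVE = r4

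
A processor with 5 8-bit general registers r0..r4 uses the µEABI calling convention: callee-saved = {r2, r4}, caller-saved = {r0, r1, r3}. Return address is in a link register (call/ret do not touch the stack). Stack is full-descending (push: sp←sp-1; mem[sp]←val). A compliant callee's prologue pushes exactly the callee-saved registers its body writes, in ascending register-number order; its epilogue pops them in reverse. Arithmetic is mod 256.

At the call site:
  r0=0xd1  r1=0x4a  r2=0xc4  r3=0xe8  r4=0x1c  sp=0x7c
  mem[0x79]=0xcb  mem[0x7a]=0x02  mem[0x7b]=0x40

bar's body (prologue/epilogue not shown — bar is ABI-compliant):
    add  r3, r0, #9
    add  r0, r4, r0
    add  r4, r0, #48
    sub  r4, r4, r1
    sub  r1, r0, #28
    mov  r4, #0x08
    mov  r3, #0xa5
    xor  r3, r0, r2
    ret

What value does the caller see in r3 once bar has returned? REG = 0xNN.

REG = 0x29

prologue: push r4 -> mem[0x7b]=0x1c, sp=0x7b
body[0] add  r3, r0, #9 -> r3=0xda
body[1] add  r0, r4, r0 -> r0=0xed
body[2] add  r4, r0, #48 -> r4=0x1d
body[3] sub  r4, r4, r1 -> r4=0xd3
body[4] sub  r1, r0, #28 -> r1=0xd1
body[5] mov  r4, #0x08 -> r4=0x08
body[6] mov  r3, #0xa5 -> r3=0xa5
body[7] xor  r3, r0, r2 -> r3=0x29
epilogue: pop r4=0x1c, sp=0x7c
r3 is caller-saved -> body value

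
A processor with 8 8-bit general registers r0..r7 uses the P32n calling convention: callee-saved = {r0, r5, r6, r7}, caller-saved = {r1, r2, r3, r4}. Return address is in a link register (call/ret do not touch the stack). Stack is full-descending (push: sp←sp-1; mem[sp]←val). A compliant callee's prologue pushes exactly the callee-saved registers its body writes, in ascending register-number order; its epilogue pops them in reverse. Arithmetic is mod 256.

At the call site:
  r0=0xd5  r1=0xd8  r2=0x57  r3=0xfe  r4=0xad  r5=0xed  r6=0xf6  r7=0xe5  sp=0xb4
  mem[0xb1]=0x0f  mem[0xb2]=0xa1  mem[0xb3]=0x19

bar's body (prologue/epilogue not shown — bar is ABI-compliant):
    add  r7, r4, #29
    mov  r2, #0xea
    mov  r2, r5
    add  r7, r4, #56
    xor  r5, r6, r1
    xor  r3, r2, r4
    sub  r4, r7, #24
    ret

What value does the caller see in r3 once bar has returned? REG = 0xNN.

REG = 0x40

prologue: push r5 → mem[0xb3]=0xed, sp=0xb3
prologue: push r7 → mem[0xb2]=0xe5, sp=0xb2
body[0] add  r7, r4, #29 → r7=0xca
body[1] mov  r2, #0xea → r2=0xea
body[2] mov  r2, r5 → r2=0xed
body[3] add  r7, r4, #56 → r7=0xe5
body[4] xor  r5, r6, r1 → r5=0x2e
body[5] xor  r3, r2, r4 → r3=0x40
body[6] sub  r4, r7, #24 → r4=0xcd
epilogue: pop r7=0xe5, sp=0xb3
epilogue: pop r5=0xed, sp=0xb4
r3 is caller-saved → body value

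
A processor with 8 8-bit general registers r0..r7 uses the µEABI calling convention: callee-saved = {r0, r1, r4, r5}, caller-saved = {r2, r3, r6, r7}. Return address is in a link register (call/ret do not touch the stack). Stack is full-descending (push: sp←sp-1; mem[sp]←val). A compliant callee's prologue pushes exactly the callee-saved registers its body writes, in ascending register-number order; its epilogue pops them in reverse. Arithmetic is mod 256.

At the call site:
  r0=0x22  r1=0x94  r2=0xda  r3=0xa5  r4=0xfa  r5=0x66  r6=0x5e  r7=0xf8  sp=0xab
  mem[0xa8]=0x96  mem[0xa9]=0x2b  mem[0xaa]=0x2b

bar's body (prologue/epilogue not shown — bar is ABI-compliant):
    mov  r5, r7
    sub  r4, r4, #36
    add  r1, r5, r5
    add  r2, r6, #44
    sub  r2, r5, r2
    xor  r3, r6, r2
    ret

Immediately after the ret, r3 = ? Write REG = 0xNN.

REG = 0x30

prologue: push r1 → mem[0xaa]=0x94, sp=0xaa
prologue: push r4 → mem[0xa9]=0xfa, sp=0xa9
prologue: push r5 → mem[0xa8]=0x66, sp=0xa8
body[0] mov  r5, r7 → r5=0xf8
body[1] sub  r4, r4, #36 → r4=0xd6
body[2] add  r1, r5, r5 → r1=0xf0
body[3] add  r2, r6, #44 → r2=0x8a
body[4] sub  r2, r5, r2 → r2=0x6e
body[5] xor  r3, r6, r2 → r3=0x30
epilogue: pop r5=0x66, sp=0xa9
epilogue: pop r4=0xfa, sp=0xaa
epilogue: pop r1=0x94, sp=0xab
r3 is caller-saved → body value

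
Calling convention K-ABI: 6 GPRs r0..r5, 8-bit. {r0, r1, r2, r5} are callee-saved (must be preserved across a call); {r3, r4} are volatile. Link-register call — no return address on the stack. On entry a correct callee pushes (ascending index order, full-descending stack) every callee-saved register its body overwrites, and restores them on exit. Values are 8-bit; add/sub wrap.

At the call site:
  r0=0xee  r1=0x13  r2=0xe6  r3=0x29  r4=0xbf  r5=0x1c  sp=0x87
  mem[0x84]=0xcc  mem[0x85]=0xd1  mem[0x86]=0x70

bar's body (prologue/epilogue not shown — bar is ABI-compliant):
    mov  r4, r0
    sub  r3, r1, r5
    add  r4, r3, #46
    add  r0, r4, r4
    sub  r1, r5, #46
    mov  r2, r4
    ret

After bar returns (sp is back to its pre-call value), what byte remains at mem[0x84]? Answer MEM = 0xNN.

prologue: push r0 -> mem[0x86]=0xee, sp=0x86
prologue: push r1 -> mem[0x85]=0x13, sp=0x85
prologue: push r2 -> mem[0x84]=0xe6, sp=0x84
body[0] mov  r4, r0 -> r4=0xee
body[1] sub  r3, r1, r5 -> r3=0xf7
body[2] add  r4, r3, #46 -> r4=0x25
body[3] add  r0, r4, r4 -> r0=0x4a
body[4] sub  r1, r5, #46 -> r1=0xee
body[5] mov  r2, r4 -> r2=0x25
epilogue: pop r2=0xe6, sp=0x85
epilogue: pop r1=0x13, sp=0x86
epilogue: pop r0=0xee, sp=0x87
prologue pushed ['r0', 'r1', 'r2'] at ['0x86', '0x85', '0x84']

MEM = 0xe6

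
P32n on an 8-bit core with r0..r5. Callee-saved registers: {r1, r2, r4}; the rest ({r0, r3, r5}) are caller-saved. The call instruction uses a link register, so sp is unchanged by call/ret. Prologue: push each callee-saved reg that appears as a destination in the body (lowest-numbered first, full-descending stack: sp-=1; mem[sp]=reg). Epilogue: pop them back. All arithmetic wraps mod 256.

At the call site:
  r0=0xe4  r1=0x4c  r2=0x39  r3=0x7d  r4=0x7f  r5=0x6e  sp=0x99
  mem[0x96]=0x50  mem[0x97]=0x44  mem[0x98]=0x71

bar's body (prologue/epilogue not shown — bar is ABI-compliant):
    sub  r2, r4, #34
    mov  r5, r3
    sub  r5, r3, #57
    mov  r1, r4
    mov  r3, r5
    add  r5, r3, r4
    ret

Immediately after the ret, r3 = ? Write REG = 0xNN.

prologue: push r1 -> mem[0x98]=0x4c, sp=0x98
prologue: push r2 -> mem[0x97]=0x39, sp=0x97
body[0] sub  r2, r4, #34 -> r2=0x5d
body[1] mov  r5, r3 -> r5=0x7d
body[2] sub  r5, r3, #57 -> r5=0x44
body[3] mov  r1, r4 -> r1=0x7f
body[4] mov  r3, r5 -> r3=0x44
body[5] add  r5, r3, r4 -> r5=0xc3
epilogue: pop r2=0x39, sp=0x98
epilogue: pop r1=0x4c, sp=0x99
r3 is caller-saved -> body value

REG = 0x44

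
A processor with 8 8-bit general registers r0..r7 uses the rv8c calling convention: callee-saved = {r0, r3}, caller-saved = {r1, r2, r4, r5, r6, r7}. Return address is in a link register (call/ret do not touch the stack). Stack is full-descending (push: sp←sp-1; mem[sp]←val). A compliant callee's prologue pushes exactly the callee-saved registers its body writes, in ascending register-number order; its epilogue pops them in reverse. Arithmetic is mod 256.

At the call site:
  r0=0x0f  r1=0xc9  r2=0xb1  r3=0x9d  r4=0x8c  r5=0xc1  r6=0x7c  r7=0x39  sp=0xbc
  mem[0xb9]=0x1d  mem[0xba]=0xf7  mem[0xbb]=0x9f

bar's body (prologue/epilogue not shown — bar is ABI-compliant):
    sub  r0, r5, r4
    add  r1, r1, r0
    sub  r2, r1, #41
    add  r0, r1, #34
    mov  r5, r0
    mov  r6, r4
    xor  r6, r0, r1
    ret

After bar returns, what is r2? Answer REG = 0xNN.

prologue: push r0 → mem[0xbb]=0x0f, sp=0xbb
body[0] sub  r0, r5, r4 → r0=0x35
body[1] add  r1, r1, r0 → r1=0xfe
body[2] sub  r2, r1, #41 → r2=0xd5
body[3] add  r0, r1, #34 → r0=0x20
body[4] mov  r5, r0 → r5=0x20
body[5] mov  r6, r4 → r6=0x8c
body[6] xor  r6, r0, r1 → r6=0xde
epilogue: pop r0=0x0f, sp=0xbc
r2 is caller-saved → body value

REG = 0xd5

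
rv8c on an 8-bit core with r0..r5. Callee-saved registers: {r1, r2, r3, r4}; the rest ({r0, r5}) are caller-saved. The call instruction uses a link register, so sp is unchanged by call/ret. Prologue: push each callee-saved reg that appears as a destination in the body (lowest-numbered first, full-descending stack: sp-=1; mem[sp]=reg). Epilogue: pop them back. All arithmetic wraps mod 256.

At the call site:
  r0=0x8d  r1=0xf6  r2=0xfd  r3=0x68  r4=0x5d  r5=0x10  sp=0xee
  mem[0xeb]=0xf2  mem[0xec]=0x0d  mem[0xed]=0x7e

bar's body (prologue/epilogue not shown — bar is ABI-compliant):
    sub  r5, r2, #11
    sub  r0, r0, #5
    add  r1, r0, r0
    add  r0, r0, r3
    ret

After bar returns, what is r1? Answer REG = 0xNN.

prologue: push r1 -> mem[0xed]=0xf6, sp=0xed
body[0] sub  r5, r2, #11 -> r5=0xf2
body[1] sub  r0, r0, #5 -> r0=0x88
body[2] add  r1, r0, r0 -> r1=0x10
body[3] add  r0, r0, r3 -> r0=0xf0
epilogue: pop r1=0xf6, sp=0xee
r1 is callee-saved -> restored

REG = 0xf6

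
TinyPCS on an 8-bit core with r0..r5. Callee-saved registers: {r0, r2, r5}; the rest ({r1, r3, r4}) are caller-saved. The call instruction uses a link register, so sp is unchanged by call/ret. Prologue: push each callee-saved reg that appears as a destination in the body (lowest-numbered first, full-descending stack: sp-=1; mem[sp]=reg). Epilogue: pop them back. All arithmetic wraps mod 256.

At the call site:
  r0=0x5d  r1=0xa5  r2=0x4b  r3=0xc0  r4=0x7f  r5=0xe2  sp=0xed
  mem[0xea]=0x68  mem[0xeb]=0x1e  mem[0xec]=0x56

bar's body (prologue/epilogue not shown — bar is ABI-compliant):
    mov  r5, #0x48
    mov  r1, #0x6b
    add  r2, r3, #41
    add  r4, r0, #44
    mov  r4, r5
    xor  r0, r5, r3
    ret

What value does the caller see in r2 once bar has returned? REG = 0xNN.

REG = 0x4b

prologue: push r0 -> mem[0xec]=0x5d, sp=0xec
prologue: push r2 -> mem[0xeb]=0x4b, sp=0xeb
prologue: push r5 -> mem[0xea]=0xe2, sp=0xea
body[0] mov  r5, #0x48 -> r5=0x48
body[1] mov  r1, #0x6b -> r1=0x6b
body[2] add  r2, r3, #41 -> r2=0xe9
body[3] add  r4, r0, #44 -> r4=0x89
body[4] mov  r4, r5 -> r4=0x48
body[5] xor  r0, r5, r3 -> r0=0x88
epilogue: pop r5=0xe2, sp=0xeb
epilogue: pop r2=0x4b, sp=0xec
epilogue: pop r0=0x5d, sp=0xed
r2 is callee-saved -> restored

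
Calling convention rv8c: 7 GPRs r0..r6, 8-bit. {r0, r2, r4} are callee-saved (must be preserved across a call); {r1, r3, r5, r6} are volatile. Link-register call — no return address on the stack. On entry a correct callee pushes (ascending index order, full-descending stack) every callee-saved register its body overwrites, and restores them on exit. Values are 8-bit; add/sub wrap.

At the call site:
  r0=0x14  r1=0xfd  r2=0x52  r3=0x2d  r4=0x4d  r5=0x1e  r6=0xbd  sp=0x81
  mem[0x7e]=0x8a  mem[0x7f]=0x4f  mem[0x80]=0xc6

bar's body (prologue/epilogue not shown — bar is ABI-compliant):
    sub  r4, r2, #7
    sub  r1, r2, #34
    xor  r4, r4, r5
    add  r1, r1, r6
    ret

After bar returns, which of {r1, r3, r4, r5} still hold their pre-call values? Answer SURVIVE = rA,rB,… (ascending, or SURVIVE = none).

SURVIVE = r3,r4,r5

prologue: push r4 -> mem[0x80]=0x4d, sp=0x80
body[0] sub  r4, r2, #7 -> r4=0x4b
body[1] sub  r1, r2, #34 -> r1=0x30
body[2] xor  r4, r4, r5 -> r4=0x55
body[3] add  r1, r1, r6 -> r1=0xed
epilogue: pop r4=0x4d, sp=0x81
r1: caller-saved, written=True
r3: caller-saved, written=False
r4: callee-saved, written=True
r5: caller-saved, written=False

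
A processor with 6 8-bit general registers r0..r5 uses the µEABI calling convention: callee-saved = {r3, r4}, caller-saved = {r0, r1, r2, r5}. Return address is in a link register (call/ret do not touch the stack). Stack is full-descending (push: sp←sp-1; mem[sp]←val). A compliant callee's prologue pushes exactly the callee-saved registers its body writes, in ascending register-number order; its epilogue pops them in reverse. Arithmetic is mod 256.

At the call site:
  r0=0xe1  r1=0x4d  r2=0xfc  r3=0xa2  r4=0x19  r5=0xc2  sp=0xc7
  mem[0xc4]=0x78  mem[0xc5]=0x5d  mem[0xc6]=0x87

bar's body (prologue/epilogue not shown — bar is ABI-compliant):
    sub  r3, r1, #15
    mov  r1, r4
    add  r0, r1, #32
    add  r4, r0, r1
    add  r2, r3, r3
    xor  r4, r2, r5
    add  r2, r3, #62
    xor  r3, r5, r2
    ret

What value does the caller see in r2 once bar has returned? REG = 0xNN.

REG = 0x7c

prologue: push r3 → mem[0xc6]=0xa2, sp=0xc6
prologue: push r4 → mem[0xc5]=0x19, sp=0xc5
body[0] sub  r3, r1, #15 → r3=0x3e
body[1] mov  r1, r4 → r1=0x19
body[2] add  r0, r1, #32 → r0=0x39
body[3] add  r4, r0, r1 → r4=0x52
body[4] add  r2, r3, r3 → r2=0x7c
body[5] xor  r4, r2, r5 → r4=0xbe
body[6] add  r2, r3, #62 → r2=0x7c
body[7] xor  r3, r5, r2 → r3=0xbe
epilogue: pop r4=0x19, sp=0xc6
epilogue: pop r3=0xa2, sp=0xc7
r2 is caller-saved → body value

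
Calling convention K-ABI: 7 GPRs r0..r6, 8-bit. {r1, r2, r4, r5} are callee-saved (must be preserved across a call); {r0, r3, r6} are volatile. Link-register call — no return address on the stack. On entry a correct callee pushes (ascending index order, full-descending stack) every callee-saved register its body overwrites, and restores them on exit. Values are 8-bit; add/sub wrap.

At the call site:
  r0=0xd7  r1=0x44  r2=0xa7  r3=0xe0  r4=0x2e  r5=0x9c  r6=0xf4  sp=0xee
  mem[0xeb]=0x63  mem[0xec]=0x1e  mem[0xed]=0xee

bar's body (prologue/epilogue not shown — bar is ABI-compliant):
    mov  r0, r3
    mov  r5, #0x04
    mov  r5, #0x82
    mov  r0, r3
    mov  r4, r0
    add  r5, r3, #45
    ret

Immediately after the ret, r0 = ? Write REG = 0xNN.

prologue: push r4 -> mem[0xed]=0x2e, sp=0xed
prologue: push r5 -> mem[0xec]=0x9c, sp=0xec
body[0] mov  r0, r3 -> r0=0xe0
body[1] mov  r5, #0x04 -> r5=0x04
body[2] mov  r5, #0x82 -> r5=0x82
body[3] mov  r0, r3 -> r0=0xe0
body[4] mov  r4, r0 -> r4=0xe0
body[5] add  r5, r3, #45 -> r5=0x0d
epilogue: pop r5=0x9c, sp=0xed
epilogue: pop r4=0x2e, sp=0xee
r0 is caller-saved -> body value

REG = 0xe0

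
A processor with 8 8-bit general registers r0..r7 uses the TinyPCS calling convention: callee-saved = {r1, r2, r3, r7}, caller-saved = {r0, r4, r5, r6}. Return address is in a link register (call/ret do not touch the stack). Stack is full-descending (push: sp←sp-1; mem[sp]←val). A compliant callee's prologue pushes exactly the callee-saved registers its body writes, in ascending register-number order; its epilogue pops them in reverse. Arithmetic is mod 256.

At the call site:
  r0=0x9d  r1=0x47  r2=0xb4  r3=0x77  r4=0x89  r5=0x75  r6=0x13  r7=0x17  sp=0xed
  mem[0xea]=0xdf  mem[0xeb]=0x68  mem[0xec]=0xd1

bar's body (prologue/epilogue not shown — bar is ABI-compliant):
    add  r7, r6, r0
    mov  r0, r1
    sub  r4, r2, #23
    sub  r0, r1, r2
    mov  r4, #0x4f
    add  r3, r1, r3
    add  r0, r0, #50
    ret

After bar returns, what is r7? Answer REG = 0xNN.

REG = 0x17

prologue: push r3 → mem[0xec]=0x77, sp=0xec
prologue: push r7 → mem[0xeb]=0x17, sp=0xeb
body[0] add  r7, r6, r0 → r7=0xb0
body[1] mov  r0, r1 → r0=0x47
body[2] sub  r4, r2, #23 → r4=0x9d
body[3] sub  r0, r1, r2 → r0=0x93
body[4] mov  r4, #0x4f → r4=0x4f
body[5] add  r3, r1, r3 → r3=0xbe
body[6] add  r0, r0, #50 → r0=0xc5
epilogue: pop r7=0x17, sp=0xec
epilogue: pop r3=0x77, sp=0xed
r7 is callee-saved → restored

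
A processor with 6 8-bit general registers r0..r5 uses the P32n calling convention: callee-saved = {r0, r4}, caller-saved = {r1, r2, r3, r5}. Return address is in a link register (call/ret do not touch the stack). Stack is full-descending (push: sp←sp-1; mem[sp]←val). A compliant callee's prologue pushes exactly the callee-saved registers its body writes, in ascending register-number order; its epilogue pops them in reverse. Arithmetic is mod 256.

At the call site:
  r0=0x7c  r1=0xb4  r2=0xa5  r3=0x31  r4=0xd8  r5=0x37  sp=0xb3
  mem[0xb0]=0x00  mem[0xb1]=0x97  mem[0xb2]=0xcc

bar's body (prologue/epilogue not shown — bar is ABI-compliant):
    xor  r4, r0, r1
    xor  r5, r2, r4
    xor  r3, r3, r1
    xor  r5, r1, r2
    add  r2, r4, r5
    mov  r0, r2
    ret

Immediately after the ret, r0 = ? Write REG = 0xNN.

prologue: push r0 -> mem[0xb2]=0x7c, sp=0xb2
prologue: push r4 -> mem[0xb1]=0xd8, sp=0xb1
body[0] xor  r4, r0, r1 -> r4=0xc8
body[1] xor  r5, r2, r4 -> r5=0x6d
body[2] xor  r3, r3, r1 -> r3=0x85
body[3] xor  r5, r1, r2 -> r5=0x11
body[4] add  r2, r4, r5 -> r2=0xd9
body[5] mov  r0, r2 -> r0=0xd9
epilogue: pop r4=0xd8, sp=0xb2
epilogue: pop r0=0x7c, sp=0xb3
r0 is callee-saved -> restored

REG = 0x7c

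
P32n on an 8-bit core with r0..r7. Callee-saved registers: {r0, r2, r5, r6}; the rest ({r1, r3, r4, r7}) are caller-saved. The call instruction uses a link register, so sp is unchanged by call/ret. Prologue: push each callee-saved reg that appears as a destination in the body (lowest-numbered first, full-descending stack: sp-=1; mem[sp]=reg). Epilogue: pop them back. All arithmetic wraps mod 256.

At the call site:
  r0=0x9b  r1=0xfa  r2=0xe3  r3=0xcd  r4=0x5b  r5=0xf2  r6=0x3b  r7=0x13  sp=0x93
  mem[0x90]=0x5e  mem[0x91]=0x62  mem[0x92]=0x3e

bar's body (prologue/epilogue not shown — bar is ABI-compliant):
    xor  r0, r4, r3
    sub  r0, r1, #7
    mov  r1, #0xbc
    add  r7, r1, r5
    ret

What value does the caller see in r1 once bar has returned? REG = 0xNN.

REG = 0xbc

prologue: push r0 -> mem[0x92]=0x9b, sp=0x92
body[0] xor  r0, r4, r3 -> r0=0x96
body[1] sub  r0, r1, #7 -> r0=0xf3
body[2] mov  r1, #0xbc -> r1=0xbc
body[3] add  r7, r1, r5 -> r7=0xae
epilogue: pop r0=0x9b, sp=0x93
r1 is caller-saved -> body value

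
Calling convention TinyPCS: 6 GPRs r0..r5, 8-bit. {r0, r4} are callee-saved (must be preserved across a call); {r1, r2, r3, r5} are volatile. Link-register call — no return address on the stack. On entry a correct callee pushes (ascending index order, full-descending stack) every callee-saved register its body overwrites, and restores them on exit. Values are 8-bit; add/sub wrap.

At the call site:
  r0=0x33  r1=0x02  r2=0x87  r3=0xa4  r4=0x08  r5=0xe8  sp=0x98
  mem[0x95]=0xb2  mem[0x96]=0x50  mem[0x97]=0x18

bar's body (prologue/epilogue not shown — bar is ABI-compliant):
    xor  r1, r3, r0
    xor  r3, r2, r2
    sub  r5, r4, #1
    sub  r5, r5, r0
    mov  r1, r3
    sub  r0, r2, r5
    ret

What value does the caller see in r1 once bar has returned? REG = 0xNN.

prologue: push r0 -> mem[0x97]=0x33, sp=0x97
body[0] xor  r1, r3, r0 -> r1=0x97
body[1] xor  r3, r2, r2 -> r3=0x00
body[2] sub  r5, r4, #1 -> r5=0x07
body[3] sub  r5, r5, r0 -> r5=0xd4
body[4] mov  r1, r3 -> r1=0x00
body[5] sub  r0, r2, r5 -> r0=0xb3
epilogue: pop r0=0x33, sp=0x98
r1 is caller-saved -> body value

REG = 0x00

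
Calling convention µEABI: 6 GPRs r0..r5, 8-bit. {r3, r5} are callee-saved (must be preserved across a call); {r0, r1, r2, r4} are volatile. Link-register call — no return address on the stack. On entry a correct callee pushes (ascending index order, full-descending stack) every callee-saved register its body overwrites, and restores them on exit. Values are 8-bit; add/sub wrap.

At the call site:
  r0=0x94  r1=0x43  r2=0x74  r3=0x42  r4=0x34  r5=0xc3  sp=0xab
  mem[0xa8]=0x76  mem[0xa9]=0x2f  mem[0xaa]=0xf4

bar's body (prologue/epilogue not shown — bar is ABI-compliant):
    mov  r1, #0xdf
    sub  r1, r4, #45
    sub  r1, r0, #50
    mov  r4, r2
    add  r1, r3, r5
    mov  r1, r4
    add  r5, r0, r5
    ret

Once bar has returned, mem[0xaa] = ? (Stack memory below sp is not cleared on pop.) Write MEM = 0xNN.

MEM = 0xc3

prologue: push r5 -> mem[0xaa]=0xc3, sp=0xaa
body[0] mov  r1, #0xdf -> r1=0xdf
body[1] sub  r1, r4, #45 -> r1=0x07
body[2] sub  r1, r0, #50 -> r1=0x62
body[3] mov  r4, r2 -> r4=0x74
body[4] add  r1, r3, r5 -> r1=0x05
body[5] mov  r1, r4 -> r1=0x74
body[6] add  r5, r0, r5 -> r5=0x57
epilogue: pop r5=0xc3, sp=0xab
prologue pushed ['r5'] at ['0xaa']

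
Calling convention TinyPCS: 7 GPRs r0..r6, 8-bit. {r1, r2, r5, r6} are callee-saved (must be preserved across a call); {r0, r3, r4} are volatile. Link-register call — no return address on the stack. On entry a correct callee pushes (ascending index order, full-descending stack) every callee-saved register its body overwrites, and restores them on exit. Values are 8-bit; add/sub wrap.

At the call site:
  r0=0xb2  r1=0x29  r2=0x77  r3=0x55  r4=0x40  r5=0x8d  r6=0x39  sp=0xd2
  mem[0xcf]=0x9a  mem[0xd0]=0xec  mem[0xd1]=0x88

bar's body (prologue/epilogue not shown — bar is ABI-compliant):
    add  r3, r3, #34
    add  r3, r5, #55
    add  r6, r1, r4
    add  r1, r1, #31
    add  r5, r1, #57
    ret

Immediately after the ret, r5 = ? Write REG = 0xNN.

REG = 0x8d

prologue: push r1 → mem[0xd1]=0x29, sp=0xd1
prologue: push r5 → mem[0xd0]=0x8d, sp=0xd0
prologue: push r6 → mem[0xcf]=0x39, sp=0xcf
body[0] add  r3, r3, #34 → r3=0x77
body[1] add  r3, r5, #55 → r3=0xc4
body[2] add  r6, r1, r4 → r6=0x69
body[3] add  r1, r1, #31 → r1=0x48
body[4] add  r5, r1, #57 → r5=0x81
epilogue: pop r6=0x39, sp=0xd0
epilogue: pop r5=0x8d, sp=0xd1
epilogue: pop r1=0x29, sp=0xd2
r5 is callee-saved → restored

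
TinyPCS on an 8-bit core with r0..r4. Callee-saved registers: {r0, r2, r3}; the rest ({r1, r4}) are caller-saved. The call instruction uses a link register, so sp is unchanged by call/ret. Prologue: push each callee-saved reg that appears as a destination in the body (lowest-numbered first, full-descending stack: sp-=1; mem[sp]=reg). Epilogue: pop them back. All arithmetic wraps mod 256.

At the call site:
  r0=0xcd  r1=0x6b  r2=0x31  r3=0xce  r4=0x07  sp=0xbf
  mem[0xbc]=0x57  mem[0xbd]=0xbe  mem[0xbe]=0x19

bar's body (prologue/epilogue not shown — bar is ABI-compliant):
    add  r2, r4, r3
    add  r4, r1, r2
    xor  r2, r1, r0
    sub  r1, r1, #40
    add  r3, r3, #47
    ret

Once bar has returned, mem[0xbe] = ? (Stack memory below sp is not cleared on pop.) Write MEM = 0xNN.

prologue: push r2 -> mem[0xbe]=0x31, sp=0xbe
prologue: push r3 -> mem[0xbd]=0xce, sp=0xbd
body[0] add  r2, r4, r3 -> r2=0xd5
body[1] add  r4, r1, r2 -> r4=0x40
body[2] xor  r2, r1, r0 -> r2=0xa6
body[3] sub  r1, r1, #40 -> r1=0x43
body[4] add  r3, r3, #47 -> r3=0xfd
epilogue: pop r3=0xce, sp=0xbe
epilogue: pop r2=0x31, sp=0xbf
prologue pushed ['r2', 'r3'] at ['0xbe', '0xbd']

MEM = 0x31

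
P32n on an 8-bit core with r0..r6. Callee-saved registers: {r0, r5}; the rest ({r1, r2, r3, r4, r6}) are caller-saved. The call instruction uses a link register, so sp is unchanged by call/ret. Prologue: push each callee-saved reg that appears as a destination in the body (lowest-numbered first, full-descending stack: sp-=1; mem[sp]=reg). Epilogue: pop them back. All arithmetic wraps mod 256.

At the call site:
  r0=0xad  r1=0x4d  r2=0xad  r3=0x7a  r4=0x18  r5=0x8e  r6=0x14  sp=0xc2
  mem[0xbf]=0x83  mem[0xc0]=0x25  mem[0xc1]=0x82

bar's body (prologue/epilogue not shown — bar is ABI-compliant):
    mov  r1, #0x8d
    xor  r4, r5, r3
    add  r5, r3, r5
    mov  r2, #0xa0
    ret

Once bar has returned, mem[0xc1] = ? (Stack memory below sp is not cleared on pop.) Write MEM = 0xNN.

MEM = 0x8e

prologue: push r5 → mem[0xc1]=0x8e, sp=0xc1
body[0] mov  r1, #0x8d → r1=0x8d
body[1] xor  r4, r5, r3 → r4=0xf4
body[2] add  r5, r3, r5 → r5=0x08
body[3] mov  r2, #0xa0 → r2=0xa0
epilogue: pop r5=0x8e, sp=0xc2
prologue pushed ['r5'] at ['0xc1']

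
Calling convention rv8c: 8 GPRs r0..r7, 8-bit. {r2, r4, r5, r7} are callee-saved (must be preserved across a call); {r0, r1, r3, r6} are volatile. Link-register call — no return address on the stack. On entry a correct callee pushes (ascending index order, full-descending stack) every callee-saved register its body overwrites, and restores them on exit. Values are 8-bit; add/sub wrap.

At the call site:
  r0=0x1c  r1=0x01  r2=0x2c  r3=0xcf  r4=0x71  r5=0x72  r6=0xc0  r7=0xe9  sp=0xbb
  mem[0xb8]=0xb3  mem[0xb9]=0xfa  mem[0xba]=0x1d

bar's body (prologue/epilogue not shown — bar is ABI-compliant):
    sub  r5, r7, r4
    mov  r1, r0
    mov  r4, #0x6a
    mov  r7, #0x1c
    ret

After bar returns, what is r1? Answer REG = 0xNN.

REG = 0x1c

prologue: push r4 -> mem[0xba]=0x71, sp=0xba
prologue: push r5 -> mem[0xb9]=0x72, sp=0xb9
prologue: push r7 -> mem[0xb8]=0xe9, sp=0xb8
body[0] sub  r5, r7, r4 -> r5=0x78
body[1] mov  r1, r0 -> r1=0x1c
body[2] mov  r4, #0x6a -> r4=0x6a
body[3] mov  r7, #0x1c -> r7=0x1c
epilogue: pop r7=0xe9, sp=0xb9
epilogue: pop r5=0x72, sp=0xba
epilogue: pop r4=0x71, sp=0xbb
r1 is caller-saved -> body value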